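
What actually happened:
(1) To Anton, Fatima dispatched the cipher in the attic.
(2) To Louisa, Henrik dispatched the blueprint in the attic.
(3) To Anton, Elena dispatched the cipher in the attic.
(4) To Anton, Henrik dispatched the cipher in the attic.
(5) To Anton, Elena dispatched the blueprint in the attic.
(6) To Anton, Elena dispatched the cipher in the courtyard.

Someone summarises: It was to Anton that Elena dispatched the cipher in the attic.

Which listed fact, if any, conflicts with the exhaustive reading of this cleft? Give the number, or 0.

The cleft puts "Anton" in focus and presupposes the open proposition with Elena as agent and the cipher as thing and in the attic as setting.
The exhaustive reading says no other recipient fits that background.
Every other fact differs from the presupposition on some backgrounded slot, so none challenges the exhaustivity.

0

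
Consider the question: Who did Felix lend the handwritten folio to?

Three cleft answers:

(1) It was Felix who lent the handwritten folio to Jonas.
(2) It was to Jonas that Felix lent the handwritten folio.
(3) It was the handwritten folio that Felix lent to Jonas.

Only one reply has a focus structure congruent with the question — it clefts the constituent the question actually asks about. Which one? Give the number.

2

The question word "who" targets the recipient.
Option (1) clefts "Felix" — the subject (agent), not what was asked.
Option (2) clefts "to Jonas" — that matches what the question asks about.
Option (3) clefts "the handwritten folio" — the direct object, not what was asked.
So the congruent reply is (2).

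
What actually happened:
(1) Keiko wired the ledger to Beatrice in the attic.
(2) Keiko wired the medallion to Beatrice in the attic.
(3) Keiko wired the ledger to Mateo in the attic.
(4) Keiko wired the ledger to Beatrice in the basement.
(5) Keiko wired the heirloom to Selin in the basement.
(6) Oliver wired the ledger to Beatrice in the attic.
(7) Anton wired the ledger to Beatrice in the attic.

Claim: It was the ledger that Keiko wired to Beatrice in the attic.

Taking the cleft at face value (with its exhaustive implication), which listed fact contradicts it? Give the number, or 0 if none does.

2

The cleft puts "the ledger" in focus and presupposes the open proposition with agent = Keiko, recipient = Beatrice, setting = in the attic.
Exhaustivity: the ledger is the only thing satisfying that background.
Fact (2) shares the background but with thing = the medallion; exhaustivity is violated.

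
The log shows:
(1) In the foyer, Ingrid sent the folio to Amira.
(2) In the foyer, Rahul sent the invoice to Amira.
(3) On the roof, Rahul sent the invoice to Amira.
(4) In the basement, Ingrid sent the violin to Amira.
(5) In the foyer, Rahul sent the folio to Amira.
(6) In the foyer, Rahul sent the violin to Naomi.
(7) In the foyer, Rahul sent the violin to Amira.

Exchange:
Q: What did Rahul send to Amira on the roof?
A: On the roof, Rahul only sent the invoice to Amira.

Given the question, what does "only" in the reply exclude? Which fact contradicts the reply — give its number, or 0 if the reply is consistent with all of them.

0

The question "What did ...?" targets the thing, so in the reply the focus falls on "the invoice".
So "only" ranges over things; the rest (agent = Rahul, recipient = Amira, setting = on the roof) is presupposed.
No fact keeps agent = Rahul, recipient = Amira, setting = on the roof while changing the thing; every other fact differs on something backgrounded. The reply stands.
(Fact (2) would refute a reading with focus on the setting — but that is not what the question asks.)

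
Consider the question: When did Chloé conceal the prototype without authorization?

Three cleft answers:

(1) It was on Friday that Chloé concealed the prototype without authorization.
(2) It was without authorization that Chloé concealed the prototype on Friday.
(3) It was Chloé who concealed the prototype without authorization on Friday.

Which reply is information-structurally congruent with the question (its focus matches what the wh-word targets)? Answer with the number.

1

The question word "when" targets the time.
Option (1) clefts "on Friday" — that matches what the question asks about.
Option (2) clefts "without authorization" — the manner, not what was asked.
Option (3) clefts "Chloé" — the subject (agent), not what was asked.
So the congruent reply is (1).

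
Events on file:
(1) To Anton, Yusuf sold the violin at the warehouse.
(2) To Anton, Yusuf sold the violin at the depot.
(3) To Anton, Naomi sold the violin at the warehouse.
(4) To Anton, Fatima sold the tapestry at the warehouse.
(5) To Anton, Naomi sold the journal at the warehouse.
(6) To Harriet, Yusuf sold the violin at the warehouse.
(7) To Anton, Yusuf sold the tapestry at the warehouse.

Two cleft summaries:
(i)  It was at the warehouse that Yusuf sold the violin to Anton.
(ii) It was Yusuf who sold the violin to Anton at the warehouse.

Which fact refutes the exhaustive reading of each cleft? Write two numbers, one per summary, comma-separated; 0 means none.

(i): focus "at the warehouse". Looking for Yusuf as agent and the violin as thing and Anton as recipient with some other setting — fact (2) has at the depot there. Refuted.
(ii): focus "Yusuf". Looking for the violin as thing and Anton as recipient and at the warehouse as setting with some other agent — fact (3) has Naomi there. Refuted.

2, 3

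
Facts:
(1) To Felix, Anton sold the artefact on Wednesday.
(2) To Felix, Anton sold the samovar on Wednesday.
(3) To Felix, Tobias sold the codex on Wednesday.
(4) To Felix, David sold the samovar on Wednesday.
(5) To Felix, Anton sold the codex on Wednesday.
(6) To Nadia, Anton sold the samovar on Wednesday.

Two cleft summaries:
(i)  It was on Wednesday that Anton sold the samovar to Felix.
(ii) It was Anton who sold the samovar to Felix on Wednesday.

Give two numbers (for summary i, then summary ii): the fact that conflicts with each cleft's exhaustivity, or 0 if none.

0, 4

Summary (i) focuses "on Wednesday" (the setting); background agent = Anton, thing = the samovar, recipient = Felix. No fact matches that background with a different setting, so 0.
Summary (ii) focuses "Anton" (the agent); background thing = the samovar, recipient = Felix, setting = on Wednesday. Fact (4) matches that background with agent = David — refutes (ii).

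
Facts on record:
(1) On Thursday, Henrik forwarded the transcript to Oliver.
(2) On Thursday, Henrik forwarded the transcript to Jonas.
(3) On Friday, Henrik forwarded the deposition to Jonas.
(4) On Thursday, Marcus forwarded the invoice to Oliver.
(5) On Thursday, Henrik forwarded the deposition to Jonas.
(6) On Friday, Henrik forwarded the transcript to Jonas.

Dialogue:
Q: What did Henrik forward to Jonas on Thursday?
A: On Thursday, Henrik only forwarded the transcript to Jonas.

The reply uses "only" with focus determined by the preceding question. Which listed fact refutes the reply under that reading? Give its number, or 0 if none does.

Answering "What did ...?" puts focus on the thing — here, "the transcript".
So "only" ranges over things; the rest (agent = Henrik, recipient = Jonas, setting = on Thursday) is presupposed.
Fact (5) shares the background with a different thing (the deposition) — counterexample.
(Fact (1) would refute a reading with focus on the recipient — but that is not what the question asks.)

5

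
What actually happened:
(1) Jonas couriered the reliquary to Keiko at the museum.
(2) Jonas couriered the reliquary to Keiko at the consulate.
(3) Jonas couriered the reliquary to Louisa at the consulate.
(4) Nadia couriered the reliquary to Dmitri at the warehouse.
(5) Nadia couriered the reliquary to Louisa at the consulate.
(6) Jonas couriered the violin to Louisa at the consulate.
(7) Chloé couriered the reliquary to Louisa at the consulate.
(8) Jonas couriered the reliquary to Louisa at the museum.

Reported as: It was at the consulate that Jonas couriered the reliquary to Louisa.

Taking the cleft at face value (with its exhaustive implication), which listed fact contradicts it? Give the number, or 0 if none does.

8

The cleft puts "at the consulate" in focus and presupposes the open proposition with Jonas as agent and the reliquary as thing and Louisa as recipient.
The exhaustive reading says no other setting fits that background.
Fact (8) shares the background but with setting = at the museum; exhaustivity is violated.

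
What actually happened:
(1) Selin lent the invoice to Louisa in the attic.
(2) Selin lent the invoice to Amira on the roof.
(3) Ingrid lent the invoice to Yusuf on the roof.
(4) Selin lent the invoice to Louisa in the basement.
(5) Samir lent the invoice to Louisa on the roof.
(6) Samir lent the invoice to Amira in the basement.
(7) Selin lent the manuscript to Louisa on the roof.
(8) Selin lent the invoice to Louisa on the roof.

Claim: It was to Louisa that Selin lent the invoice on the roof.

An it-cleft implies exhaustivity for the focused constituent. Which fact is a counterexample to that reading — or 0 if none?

2

The cleft puts "Louisa" in focus and presupposes the open proposition with agent = Selin, thing = the invoice, setting = on the roof.
Exhaustivity: Louisa is the only recipient satisfying that background.
Fact (2) shares the background but with recipient = Amira; exhaustivity is violated.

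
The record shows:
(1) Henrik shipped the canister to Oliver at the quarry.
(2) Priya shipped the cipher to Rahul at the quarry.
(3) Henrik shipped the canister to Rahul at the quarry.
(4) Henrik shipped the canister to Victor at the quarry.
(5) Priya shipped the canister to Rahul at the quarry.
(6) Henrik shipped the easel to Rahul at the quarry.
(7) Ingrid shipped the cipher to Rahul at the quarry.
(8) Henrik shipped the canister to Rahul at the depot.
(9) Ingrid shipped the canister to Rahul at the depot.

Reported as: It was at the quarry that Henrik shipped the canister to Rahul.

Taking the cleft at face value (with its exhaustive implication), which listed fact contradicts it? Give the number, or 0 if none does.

8

Focus of the cleft: "at the quarry" (the setting). Presupposed background: same agent, thing, recipient (Henrik / the canister / Rahul).
Exhaustivity: at the quarry is the only setting satisfying that background.
Fact (8) shares the background but with setting = at the depot; exhaustivity is violated.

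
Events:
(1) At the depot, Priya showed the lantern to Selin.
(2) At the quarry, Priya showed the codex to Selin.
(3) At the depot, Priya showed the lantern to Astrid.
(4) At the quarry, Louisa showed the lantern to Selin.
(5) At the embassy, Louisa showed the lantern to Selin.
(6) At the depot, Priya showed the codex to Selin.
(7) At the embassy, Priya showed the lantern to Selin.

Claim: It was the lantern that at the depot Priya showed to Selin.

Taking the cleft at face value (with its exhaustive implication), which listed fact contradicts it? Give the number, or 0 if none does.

6

The cleft puts "the lantern" in focus and presupposes the open proposition with same agent, recipient, setting (Priya / Selin / at the depot).
Exhaustivity: the lantern is the only thing satisfying that background.
Fact (6) shares the background but with thing = the codex; exhaustivity is violated.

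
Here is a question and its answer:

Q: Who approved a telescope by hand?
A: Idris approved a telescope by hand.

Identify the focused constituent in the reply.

The wh-word "who" asks about the subject (agent).
In the answer, "a telescope" and "by hand" are given — repeated from the question.
The constituent filling the subject (agent) gap is "Idris"; that is the focus and would carry nuclear stress.

Idris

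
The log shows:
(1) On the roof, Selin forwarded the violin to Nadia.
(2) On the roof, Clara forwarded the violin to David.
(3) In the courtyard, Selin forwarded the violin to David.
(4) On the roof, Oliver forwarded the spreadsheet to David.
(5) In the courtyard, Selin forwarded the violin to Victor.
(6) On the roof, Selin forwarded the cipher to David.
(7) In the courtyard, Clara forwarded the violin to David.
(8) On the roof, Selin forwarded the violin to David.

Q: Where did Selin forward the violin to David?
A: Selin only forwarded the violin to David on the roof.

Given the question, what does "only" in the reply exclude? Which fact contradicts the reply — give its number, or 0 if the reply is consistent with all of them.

3

The question "Where did ...?" targets the setting, so in the reply the focus falls on "on the roof".
So "only" ranges over settings; the rest (same agent, thing, recipient (Selin / the violin / David)) is presupposed.
Fact (3) keeps same agent, thing, recipient (Selin / the violin / David) but has setting = in the courtyard; that refutes the reply.
(Fact (6) would refute a reading with focus on the thing — but that is not what the question asks.)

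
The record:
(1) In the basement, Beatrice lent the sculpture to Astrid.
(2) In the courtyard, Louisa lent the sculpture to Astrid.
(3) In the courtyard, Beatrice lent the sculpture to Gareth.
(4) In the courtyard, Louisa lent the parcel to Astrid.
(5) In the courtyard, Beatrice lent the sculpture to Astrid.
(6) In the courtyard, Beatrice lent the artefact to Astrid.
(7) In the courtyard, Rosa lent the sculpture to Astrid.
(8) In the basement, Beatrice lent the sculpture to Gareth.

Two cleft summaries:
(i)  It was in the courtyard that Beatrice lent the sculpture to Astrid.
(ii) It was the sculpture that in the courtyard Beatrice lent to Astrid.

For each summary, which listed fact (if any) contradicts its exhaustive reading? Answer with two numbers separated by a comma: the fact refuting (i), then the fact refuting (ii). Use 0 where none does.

1, 6

Summary (i) focuses "in the courtyard" (the setting); background Beatrice as agent and the sculpture as thing and Astrid as recipient. Fact (1) matches that background with setting = in the basement — refutes (i).
Summary (ii) focuses "the sculpture" (the thing); background Beatrice as agent and Astrid as recipient and in the courtyard as setting. Fact (6) matches that background with thing = the artefact — refutes (ii).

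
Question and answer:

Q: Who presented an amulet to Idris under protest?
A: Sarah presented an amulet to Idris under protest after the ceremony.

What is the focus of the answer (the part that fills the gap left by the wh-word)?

The wh-word "who" asks about the subject (agent).
In the answer, "an amulet", "to Idris" and "under protest" are given — repeated from the question.
"after the ceremony" is also new, but it specifies the time, which is not what the question asks about — so it is not the focus.
The constituent filling the subject (agent) gap is "Sarah"; that is the focus.

Sarah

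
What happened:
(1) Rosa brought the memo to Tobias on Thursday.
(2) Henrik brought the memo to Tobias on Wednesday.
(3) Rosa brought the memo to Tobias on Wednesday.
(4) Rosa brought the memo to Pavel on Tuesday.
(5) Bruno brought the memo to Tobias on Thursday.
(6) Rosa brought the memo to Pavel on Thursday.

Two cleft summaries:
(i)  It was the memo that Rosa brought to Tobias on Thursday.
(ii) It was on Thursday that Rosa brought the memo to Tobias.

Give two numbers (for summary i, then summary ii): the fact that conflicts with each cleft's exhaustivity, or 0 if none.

Summary (i) focuses "the memo" (the thing); background agent = Rosa, recipient = Tobias, setting = on Thursday. No fact matches that background with a different thing, so 0.
Summary (ii) focuses "on Thursday" (the setting); background agent = Rosa, thing = the memo, recipient = Tobias. Fact (3) matches that background with setting = on Wednesday — refutes (ii).

0, 3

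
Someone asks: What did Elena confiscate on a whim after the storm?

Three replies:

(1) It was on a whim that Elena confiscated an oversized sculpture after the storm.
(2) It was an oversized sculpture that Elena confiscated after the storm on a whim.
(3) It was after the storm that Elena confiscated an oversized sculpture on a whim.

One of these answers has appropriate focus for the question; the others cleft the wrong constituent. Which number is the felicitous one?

The question word "what" targets the direct object.
Option (1) clefts "on a whim" — the manner, not what was asked.
Option (2) clefts "an oversized sculpture" — that matches what the question asks about.
Option (3) clefts "after the storm" — the time, not what was asked.
So the congruent reply is (2).

2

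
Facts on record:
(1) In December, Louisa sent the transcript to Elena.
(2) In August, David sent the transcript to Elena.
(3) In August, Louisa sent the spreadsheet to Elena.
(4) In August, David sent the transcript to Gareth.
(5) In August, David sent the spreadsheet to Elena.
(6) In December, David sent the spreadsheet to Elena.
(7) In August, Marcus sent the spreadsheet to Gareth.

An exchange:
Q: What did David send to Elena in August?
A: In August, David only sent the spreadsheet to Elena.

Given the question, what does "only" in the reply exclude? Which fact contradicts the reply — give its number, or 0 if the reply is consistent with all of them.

The question "What did ...?" targets the thing, so in the reply the focus falls on "the spreadsheet".
"Only" then excludes alternative things while the background — David as agent and Elena as recipient and in August as setting — is held fixed.
Fact (2) keeps David as agent and Elena as recipient and in August as setting but has thing = the transcript; that refutes the reply.
(Fact (6) would refute a reading with focus on the setting — but that is not what the question asks.)

2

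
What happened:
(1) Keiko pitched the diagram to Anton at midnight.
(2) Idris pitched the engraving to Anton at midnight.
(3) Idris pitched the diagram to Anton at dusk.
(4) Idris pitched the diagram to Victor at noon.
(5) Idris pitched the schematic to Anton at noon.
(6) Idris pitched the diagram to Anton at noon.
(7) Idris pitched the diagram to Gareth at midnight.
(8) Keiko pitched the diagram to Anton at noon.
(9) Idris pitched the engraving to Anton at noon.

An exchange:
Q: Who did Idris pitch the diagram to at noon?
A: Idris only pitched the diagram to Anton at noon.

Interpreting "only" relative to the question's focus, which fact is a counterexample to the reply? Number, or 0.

4

Answering "Who did ... to ...?" puts focus on the recipient — here, "Anton".
"Only" then excludes alternative recipients while the background — agent = Idris, thing = the diagram, setting = at noon — is held fixed.
Fact (4) shares the background with a different recipient (Victor) — counterexample.
(Fact (5) would refute a reading with focus on the thing — but that is not what the question asks.)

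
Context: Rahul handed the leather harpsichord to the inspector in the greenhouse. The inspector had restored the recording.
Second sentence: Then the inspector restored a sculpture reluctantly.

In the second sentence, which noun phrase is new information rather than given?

"the inspector" in the second sentence is given — already mentioned in the context.
"a sculpture" has no antecedent in the context; it is discourse-new (the indefinite article also signals a new referent).

a sculpture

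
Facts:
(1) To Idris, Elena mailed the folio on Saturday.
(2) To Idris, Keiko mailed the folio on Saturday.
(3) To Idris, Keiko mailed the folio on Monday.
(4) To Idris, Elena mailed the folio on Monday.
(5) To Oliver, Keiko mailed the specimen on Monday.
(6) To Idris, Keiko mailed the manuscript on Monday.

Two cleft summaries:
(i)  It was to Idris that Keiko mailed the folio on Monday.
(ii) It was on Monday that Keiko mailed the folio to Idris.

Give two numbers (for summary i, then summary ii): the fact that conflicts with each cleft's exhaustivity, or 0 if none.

Summary (i) focuses "Idris" (the recipient); background agent = Keiko, thing = the folio, setting = on Monday. No fact matches that background with a different recipient, so 0.
Summary (ii) focuses "on Monday" (the setting); background agent = Keiko, thing = the folio, recipient = Idris. Fact (2) matches that background with setting = on Saturday — refutes (ii).

0, 2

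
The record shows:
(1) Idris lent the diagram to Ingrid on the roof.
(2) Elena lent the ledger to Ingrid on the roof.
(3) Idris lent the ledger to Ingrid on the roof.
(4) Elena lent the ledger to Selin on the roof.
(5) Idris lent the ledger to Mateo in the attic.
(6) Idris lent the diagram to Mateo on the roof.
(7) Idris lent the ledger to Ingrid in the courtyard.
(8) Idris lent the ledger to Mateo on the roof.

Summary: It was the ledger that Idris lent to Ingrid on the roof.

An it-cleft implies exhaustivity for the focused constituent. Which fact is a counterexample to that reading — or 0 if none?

1

The cleft puts "the ledger" in focus and presupposes the open proposition with Idris as agent and Ingrid as recipient and on the roof as setting.
The exhaustive reading says no other thing fits that background.
Fact (1) shares the background but with thing = the diagram; exhaustivity is violated.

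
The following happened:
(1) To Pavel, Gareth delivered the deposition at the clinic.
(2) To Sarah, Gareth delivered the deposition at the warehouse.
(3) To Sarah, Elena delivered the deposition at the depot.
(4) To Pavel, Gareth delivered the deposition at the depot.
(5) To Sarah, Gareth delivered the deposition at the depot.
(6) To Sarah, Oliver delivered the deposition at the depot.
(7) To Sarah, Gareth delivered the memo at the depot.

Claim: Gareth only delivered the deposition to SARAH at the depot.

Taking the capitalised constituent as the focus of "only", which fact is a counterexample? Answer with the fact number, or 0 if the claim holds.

Focus (in capitals) is "Sarah" — the recipient. "Only" excludes alternative recipients while holding fixed Gareth as agent and the deposition as thing and at the depot as setting.
Fact (4) shares the background but differs in recipient (Pavel) — a counterexample.

4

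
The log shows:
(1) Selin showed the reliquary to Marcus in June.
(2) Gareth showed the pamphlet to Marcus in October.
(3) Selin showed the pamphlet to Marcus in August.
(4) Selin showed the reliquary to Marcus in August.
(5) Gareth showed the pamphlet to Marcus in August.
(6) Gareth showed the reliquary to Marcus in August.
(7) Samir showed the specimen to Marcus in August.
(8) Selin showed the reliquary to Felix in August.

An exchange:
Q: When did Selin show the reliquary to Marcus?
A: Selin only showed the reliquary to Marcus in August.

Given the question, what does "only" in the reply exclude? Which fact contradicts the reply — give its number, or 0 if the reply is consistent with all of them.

1

Answering "When did ...?" puts focus on the setting — here, "in August".
"Only" then excludes alternative settings while the background — same agent, thing, recipient (Selin / the reliquary / Marcus) — is held fixed.
Fact (1) shares the background with a different setting (in June) — counterexample.
(Fact (3) would refute a reading with focus on the thing — but that is not what the question asks.)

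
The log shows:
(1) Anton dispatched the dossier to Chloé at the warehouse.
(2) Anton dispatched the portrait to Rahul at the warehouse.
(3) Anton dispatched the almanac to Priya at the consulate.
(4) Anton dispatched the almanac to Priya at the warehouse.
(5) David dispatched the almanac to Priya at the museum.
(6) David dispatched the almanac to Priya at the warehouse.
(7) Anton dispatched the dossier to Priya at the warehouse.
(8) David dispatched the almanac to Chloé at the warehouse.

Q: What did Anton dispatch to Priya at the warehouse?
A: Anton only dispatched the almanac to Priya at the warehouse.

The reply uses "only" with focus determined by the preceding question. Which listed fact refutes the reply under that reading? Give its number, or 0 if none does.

Answering "What did ...?" puts focus on the thing — here, "the almanac".
So "only" ranges over things; the rest (same agent, recipient, setting (Anton / Priya / at the warehouse)) is presupposed.
Fact (7) shares the background with a different thing (the dossier) — counterexample.
(Fact (3) would refute a reading with focus on the setting — but that is not what the question asks.)

7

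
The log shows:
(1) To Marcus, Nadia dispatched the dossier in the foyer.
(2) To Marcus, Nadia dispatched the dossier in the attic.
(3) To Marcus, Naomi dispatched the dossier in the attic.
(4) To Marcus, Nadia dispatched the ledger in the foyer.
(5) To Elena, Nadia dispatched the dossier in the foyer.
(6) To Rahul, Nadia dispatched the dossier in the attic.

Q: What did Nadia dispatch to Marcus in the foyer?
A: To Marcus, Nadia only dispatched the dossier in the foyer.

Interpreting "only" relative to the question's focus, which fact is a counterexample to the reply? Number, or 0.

The question "What did ...?" targets the thing, so in the reply the focus falls on "the dossier".
So "only" ranges over things; the rest (agent = Nadia, recipient = Marcus, setting = in the foyer) is presupposed.
Fact (4) shares the background with a different thing (the ledger) — counterexample.
(Fact (5) would refute a reading with focus on the recipient — but that is not what the question asks.)

4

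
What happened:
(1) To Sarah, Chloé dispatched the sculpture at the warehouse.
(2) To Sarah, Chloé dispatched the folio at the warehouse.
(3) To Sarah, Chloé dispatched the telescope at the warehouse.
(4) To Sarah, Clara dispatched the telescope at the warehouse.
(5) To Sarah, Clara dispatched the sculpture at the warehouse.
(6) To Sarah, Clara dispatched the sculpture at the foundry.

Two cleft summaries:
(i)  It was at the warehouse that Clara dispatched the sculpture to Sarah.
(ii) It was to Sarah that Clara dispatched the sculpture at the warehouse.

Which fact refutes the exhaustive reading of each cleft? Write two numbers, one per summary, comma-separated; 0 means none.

(i): focus "at the warehouse". Looking for same agent, thing, recipient (Clara / the sculpture / Sarah) with some other setting — fact (6) has at the foundry there. Refuted.
(ii): focus "Sarah". No fact shares same agent, thing, setting (Clara / the sculpture / at the warehouse) with a different recipient. 0.

6, 0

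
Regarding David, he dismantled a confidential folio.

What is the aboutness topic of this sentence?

The construction explicitly marks "David" as what the sentence is about — the topic.
The remainder of the clause is the comment (what is said about the topic).

David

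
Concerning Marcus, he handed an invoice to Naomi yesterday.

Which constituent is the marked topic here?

Marcus

The construction explicitly marks "Marcus" as what the sentence is about — the topic.
The remainder of the clause is the comment (what is said about the topic).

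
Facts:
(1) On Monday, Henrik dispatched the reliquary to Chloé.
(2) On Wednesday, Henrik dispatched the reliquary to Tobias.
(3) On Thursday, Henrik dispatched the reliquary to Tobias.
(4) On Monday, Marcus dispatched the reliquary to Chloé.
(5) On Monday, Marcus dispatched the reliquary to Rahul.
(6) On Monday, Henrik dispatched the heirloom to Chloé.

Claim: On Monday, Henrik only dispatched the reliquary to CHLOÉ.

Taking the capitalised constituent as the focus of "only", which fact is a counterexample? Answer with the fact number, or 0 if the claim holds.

The capitals mark "Chloé" as focus. So "only" rules out other recipients, with the rest (Henrik as agent and the reliquary as thing and on Monday as setting) as background.
No fact matches Henrik as agent and the reliquary as thing and on Monday as setting with a different recipient — every other fact differs on at least one backgrounded slot. So no fact refutes it.

0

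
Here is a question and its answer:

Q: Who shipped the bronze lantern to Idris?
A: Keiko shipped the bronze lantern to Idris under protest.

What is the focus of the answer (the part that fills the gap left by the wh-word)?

The wh-word "who" asks about the subject (agent).
In the answer, "the bronze lantern" and "to Idris" are given — repeated from the question.
"under protest" is also new, but it specifies the manner, which is not what the question asks about — so it is not the focus.
The constituent filling the subject (agent) gap is "Keiko"; that is the focus.

Keiko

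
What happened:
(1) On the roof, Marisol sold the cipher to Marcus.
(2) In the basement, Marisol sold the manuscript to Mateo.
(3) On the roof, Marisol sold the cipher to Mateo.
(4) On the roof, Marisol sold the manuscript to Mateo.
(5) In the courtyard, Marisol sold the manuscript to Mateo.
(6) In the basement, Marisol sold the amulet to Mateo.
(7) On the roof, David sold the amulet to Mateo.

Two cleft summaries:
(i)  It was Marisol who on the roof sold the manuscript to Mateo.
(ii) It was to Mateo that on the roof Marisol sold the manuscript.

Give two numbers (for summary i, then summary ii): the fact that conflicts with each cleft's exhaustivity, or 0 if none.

0, 0

(i): focus "Marisol". No fact shares same thing, recipient, setting (the manuscript / Mateo / on the roof) with a different agent. 0.
(ii): focus "Mateo". No fact shares same agent, thing, setting (Marisol / the manuscript / on the roof) with a different recipient. 0.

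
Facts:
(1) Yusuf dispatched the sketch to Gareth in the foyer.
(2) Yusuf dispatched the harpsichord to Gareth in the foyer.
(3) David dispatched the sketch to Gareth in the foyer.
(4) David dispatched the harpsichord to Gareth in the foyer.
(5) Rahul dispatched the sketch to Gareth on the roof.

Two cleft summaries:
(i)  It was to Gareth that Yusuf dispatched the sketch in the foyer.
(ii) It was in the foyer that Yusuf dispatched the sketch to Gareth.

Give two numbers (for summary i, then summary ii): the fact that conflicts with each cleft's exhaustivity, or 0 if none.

Summary (i) focuses "Gareth" (the recipient); background Yusuf as agent and the sketch as thing and in the foyer as setting. No fact matches that background with a different recipient, so 0.
Summary (ii) focuses "in the foyer" (the setting); background Yusuf as agent and the sketch as thing and Gareth as recipient. No fact matches that background with a different setting, so 0.

0, 0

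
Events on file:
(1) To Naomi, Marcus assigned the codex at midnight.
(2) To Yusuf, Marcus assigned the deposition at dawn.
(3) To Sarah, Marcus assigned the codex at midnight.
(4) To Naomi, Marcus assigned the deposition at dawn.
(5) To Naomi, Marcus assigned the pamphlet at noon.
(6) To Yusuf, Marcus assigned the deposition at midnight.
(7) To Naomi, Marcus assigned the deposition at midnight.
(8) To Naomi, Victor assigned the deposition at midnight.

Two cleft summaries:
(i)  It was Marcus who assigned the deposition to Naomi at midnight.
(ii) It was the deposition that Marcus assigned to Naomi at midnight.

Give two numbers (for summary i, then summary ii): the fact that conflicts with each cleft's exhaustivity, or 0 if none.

Summary (i) focuses "Marcus" (the agent); background same thing, recipient, setting (the deposition / Naomi / at midnight). Fact (8) matches that background with agent = Victor — refutes (i).
Summary (ii) focuses "the deposition" (the thing); background same agent, recipient, setting (Marcus / Naomi / at midnight). Fact (1) matches that background with thing = the codex — refutes (ii).

8, 1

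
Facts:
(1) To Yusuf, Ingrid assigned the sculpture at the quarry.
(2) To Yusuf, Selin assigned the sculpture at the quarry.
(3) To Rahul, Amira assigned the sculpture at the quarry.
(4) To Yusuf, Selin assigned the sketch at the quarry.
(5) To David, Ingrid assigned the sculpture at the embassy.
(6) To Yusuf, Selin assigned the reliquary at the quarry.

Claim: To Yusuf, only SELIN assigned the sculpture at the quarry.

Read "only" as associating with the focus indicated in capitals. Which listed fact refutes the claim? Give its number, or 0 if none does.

1

Focus (in capitals) is "Selin" — the agent. "Only" excludes alternative agents while holding fixed the sculpture as thing and Yusuf as recipient and at the quarry as setting.
Fact (1) matches on the sculpture as thing and Yusuf as recipient and at the quarry as setting, but has agent = Ingrid instead. That refutes the claim.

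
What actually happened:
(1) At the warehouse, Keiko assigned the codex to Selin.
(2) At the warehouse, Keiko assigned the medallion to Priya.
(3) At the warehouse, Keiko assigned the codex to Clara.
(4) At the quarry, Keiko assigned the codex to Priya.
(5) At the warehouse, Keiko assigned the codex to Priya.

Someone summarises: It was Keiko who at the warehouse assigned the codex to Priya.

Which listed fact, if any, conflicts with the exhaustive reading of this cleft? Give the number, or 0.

0

The cleft puts "Keiko" in focus and presupposes the open proposition with thing = the codex, recipient = Priya, setting = at the warehouse.
The exhaustive reading says no other agent fits that background.
Every other fact differs from the presupposition on some backgrounded slot, so none challenges the exhaustivity.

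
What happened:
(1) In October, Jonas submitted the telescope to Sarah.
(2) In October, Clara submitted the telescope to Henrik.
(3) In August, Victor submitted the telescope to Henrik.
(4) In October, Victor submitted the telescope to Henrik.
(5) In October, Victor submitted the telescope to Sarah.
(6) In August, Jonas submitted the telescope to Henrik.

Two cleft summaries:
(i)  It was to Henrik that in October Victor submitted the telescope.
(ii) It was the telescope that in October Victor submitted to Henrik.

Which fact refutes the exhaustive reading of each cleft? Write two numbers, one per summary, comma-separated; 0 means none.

Summary (i) focuses "Henrik" (the recipient); background Victor as agent and the telescope as thing and in October as setting. Fact (5) matches that background with recipient = Sarah — refutes (i).
Summary (ii) focuses "the telescope" (the thing); background Victor as agent and Henrik as recipient and in October as setting. No fact matches that background with a different thing, so 0.

5, 0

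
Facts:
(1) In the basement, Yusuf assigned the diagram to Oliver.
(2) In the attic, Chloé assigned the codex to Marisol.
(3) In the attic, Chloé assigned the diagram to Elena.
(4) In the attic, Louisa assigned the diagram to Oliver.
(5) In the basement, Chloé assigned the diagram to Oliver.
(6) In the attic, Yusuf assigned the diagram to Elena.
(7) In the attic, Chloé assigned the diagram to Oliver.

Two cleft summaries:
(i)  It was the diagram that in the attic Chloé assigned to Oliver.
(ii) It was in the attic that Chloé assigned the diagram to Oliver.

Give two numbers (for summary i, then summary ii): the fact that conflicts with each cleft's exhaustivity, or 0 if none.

0, 5

(i): focus "the diagram". No fact shares agent = Chloé, recipient = Oliver, setting = in the attic with a different thing. 0.
(ii): focus "in the attic". Looking for agent = Chloé, thing = the diagram, recipient = Oliver with some other setting — fact (5) has in the basement there. Refuted.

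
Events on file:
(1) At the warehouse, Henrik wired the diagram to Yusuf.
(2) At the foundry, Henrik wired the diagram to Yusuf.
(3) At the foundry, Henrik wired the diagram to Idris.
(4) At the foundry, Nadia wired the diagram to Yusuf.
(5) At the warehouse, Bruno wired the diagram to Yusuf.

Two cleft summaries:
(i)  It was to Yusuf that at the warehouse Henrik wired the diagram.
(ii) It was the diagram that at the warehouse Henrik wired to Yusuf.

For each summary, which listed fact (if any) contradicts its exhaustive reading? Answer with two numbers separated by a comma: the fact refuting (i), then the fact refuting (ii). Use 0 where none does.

(i): focus "Yusuf". No fact shares Henrik as agent and the diagram as thing and at the warehouse as setting with a different recipient. 0.
(ii): focus "the diagram". No fact shares Henrik as agent and Yusuf as recipient and at the warehouse as setting with a different thing. 0.

0, 0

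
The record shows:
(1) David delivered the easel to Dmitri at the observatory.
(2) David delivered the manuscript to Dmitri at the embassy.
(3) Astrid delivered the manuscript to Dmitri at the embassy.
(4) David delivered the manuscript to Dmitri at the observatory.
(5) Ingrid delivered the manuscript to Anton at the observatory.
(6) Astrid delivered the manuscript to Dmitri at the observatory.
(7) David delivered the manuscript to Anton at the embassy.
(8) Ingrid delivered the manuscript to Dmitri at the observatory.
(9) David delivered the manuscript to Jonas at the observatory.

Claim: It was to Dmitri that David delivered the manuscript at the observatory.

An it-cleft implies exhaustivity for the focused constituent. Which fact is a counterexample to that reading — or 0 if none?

Focus of the cleft: "Dmitri" (the recipient). Presupposed background: same agent, thing, setting (David / the manuscript / at the observatory).
Exhaustivity: Dmitri is the only recipient satisfying that background.
Fact (9) shares the background but with recipient = Jonas; exhaustivity is violated.

9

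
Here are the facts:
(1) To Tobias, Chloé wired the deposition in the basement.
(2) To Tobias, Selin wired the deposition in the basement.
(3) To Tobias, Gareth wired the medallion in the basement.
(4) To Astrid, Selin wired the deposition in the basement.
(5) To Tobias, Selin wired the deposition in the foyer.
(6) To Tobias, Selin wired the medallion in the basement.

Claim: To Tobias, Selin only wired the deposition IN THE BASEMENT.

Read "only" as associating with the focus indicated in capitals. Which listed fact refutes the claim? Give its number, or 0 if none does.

The capitals mark "in the basement" as focus. So "only" rules out other settings, with the rest (agent = Selin, thing = the deposition, recipient = Tobias) as background.
Fact (5) shares the background but differs in setting (in the foyer) — a counterexample.

5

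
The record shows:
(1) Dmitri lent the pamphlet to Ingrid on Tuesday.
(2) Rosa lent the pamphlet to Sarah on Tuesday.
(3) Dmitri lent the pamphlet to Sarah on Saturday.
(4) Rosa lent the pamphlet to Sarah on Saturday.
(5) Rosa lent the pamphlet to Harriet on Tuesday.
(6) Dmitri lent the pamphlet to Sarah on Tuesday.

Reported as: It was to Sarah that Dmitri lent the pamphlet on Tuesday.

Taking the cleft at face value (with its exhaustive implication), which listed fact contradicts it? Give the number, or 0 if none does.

1

The cleft puts "Sarah" in focus and presupposes the open proposition with same agent, thing, setting (Dmitri / the pamphlet / on Tuesday).
Exhaustivity: Sarah is the only recipient satisfying that background.
Fact (1) shares the background but with recipient = Ingrid; exhaustivity is violated.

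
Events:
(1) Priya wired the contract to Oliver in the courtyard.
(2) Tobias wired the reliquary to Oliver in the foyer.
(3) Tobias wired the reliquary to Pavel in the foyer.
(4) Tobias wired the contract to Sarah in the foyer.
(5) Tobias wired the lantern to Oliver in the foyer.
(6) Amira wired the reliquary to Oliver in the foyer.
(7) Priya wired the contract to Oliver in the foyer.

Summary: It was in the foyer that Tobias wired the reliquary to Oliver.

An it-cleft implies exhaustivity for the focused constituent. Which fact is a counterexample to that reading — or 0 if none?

Focus of the cleft: "in the foyer" (the setting). Presupposed background: same agent, thing, recipient (Tobias / the reliquary / Oliver).
Exhaustivity: in the foyer is the only setting satisfying that background.
No listed fact matches the background with a different setting. Exhaustivity holds.

0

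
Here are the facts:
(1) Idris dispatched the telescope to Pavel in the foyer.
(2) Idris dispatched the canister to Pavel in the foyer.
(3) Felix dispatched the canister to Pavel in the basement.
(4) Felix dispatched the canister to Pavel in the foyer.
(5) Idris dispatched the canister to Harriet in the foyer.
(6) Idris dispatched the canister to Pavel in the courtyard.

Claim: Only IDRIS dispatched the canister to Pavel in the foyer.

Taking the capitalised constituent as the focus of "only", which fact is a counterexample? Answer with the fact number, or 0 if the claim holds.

4

The capitals mark "Idris" as focus. So "only" rules out other agents, with the rest (the canister as thing and Pavel as recipient and in the foyer as setting) as background.
Fact (4) shares the background but differs in agent (Felix) — a counterexample.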